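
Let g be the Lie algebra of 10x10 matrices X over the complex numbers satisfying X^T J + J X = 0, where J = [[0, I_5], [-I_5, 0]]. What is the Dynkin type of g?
C5

This is sp(10), which has dimension 10(10+1)/2 = 55 and rank 10/2 = 5. In the classification of classical Lie algebras, the symplectic algebra sp(2n) has type C_n; here n = 5, so the Dynkin diagram is a chain of 5 nodes with a double edge at one end; the terminal node there is the unique long simple root (C_5). Hence the type is C_5.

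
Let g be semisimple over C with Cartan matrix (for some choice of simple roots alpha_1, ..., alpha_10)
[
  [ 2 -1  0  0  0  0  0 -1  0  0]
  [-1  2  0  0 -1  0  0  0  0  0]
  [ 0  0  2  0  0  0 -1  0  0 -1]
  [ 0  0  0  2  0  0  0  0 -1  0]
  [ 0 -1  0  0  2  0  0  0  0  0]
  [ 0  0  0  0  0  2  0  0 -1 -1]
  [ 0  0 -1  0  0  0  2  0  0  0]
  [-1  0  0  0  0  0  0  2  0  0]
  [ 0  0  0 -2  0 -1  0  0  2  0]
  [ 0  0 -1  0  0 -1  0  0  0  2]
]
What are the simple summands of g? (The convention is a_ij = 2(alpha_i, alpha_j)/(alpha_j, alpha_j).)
A_4 (sl(5)) + B_6 (so(13))

The diagram associated to this matrix has two connected components: the simple roots {alpha_1, alpha_2, alpha_5, alpha_8} form a chain of 4 nodes with single edges (A_4), and {alpha_3, alpha_4, alpha_6, alpha_7, alpha_9, alpha_10} form a chain of 6 nodes with a double edge at one end; the terminal node there is the unique short simple root (B_6). A semisimple Lie algebra decomposes uniquely as the direct sum of simple ideals, one per connected component of its Dynkin diagram, so g ≅ A_4 ⊕ B_6 (dimension 24 + 78 = 102).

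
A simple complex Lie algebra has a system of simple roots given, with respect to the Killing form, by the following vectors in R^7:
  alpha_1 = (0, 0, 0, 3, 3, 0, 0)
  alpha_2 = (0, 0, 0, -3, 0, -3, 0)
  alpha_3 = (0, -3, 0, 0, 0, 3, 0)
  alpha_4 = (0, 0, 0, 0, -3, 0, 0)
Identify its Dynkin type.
B_4

Compute the Cartan integers a_ij = 2(alpha_i, alpha_j)/(alpha_j, alpha_j); the resulting 4x4 Cartan matrix is
[[2, -1, 0, -2], [-1, 2, -1, 0], [0, -1, 2, 0], [-1, 0, 0, 2]].
The roots have two lengths (squared-length ratio 2:1); the short ones are alpha_{4}. The associated Dynkin diagram is a chain of 4 nodes with a double edge at one end; the terminal node there is the unique short simple root (B_4), so the type is B_4 (the algebra so(9)).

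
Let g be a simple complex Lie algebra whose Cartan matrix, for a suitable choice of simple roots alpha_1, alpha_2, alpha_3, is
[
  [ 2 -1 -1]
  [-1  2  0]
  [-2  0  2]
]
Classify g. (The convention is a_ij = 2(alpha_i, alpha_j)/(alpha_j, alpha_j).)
C3

The matrix has rank 3 with 2's on the diagonal. Reading the off-diagonal entries as Dynkin edges (a single edge where a_ij = a_ji = -1; a double or triple edge where a_ij * a_ji = 2 or 3), the diagram is a chain of 3 nodes with a double edge at one end; the terminal node there is the unique long simple root (C_3). One simple-root ordering that puts it in standard form is (alpha_2, alpha_1, alpha_3). So the algebra is type C_3, i.e. sp(6).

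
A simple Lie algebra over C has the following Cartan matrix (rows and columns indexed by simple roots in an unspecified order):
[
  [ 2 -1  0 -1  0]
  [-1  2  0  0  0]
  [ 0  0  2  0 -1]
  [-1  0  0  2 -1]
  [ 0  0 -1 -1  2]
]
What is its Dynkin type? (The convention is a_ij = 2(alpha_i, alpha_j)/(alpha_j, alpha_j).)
A5

The matrix has rank 5 with 2's on the diagonal. Reading the off-diagonal entries as Dynkin edges (a single edge where a_ij = a_ji = -1; a double or triple edge where a_ij * a_ji = 2 or 3), the diagram is a chain of 5 nodes with single edges (A_5). One simple-root ordering that puts it in standard form is (alpha_3, alpha_5, alpha_4, alpha_1, alpha_2). So the algebra is type A_5, i.e. sl(6).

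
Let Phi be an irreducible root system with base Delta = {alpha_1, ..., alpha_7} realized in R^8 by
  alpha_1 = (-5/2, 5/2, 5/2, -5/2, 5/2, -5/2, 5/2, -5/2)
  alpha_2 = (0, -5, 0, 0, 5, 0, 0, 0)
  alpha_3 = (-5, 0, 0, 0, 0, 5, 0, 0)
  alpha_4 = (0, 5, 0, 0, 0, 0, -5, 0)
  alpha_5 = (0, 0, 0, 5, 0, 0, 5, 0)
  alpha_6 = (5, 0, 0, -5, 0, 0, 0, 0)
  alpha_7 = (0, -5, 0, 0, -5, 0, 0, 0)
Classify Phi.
type E_7

Compute the Cartan integers a_ij = 2(alpha_i, alpha_j)/(alpha_j, alpha_j); the resulting 7x7 Cartan matrix is
[[2, 0, 0, 0, 0, 0, -1], [0, 2, 0, -1, 0, 0, 0], [0, 0, 2, 0, 0, -1, 0], [0, -1, 0, 2, -1, 0, -1], [0, 0, 0, -1, 2, -1, 0], [0, 0, -1, 0, -1, 2, 0], [-1, 0, 0, -1, 0, 0, 2]].
All simple roots have the same length, so the diagram is simply laced. The associated Dynkin diagram is a chain of 6 nodes with one extra node attached to the third node from one end (E_7), so the type is E_7.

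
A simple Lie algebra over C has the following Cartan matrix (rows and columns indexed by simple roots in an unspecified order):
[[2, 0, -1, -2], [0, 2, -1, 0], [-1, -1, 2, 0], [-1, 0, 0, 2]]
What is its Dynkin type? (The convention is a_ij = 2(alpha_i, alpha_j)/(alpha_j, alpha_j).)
B4

The matrix has rank 4 with 2's on the diagonal. Reading the off-diagonal entries as Dynkin edges (a single edge where a_ij = a_ji = -1; a double or triple edge where a_ij * a_ji = 2 or 3), the diagram is a chain of 4 nodes with a double edge at one end; the terminal node there is the unique short simple root (B_4). One simple-root ordering that puts it in standard form is (alpha_2, alpha_3, alpha_1, alpha_4). So the algebra is type B_4, i.e. so(9).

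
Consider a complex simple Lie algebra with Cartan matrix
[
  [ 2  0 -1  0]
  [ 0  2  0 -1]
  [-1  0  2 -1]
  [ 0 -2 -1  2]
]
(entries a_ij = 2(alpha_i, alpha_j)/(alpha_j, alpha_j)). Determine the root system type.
type B_4

The matrix has rank 4 with 2's on the diagonal. Reading the off-diagonal entries as Dynkin edges (a single edge where a_ij = a_ji = -1; a double or triple edge where a_ij * a_ji = 2 or 3), the diagram is a chain of 4 nodes with a double edge at one end; the terminal node there is the unique short simple root (B_4). One simple-root ordering that puts it in standard form is (alpha_1, alpha_3, alpha_4, alpha_2). So the algebra is type B_4, i.e. so(9).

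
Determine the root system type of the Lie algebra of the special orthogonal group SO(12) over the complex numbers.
This is so(12) with 12 even, which has dimension 12(12-1)/2 = 66 and rank 12/2 = 6. In the classification of classical Lie algebras, the orthogonal algebra so(2n) in an even number of variables has type D_n; here n = 6, so the Dynkin diagram is a chain of 4 nodes with a fork of two nodes at one end (D_6). Hence the type is D_6.

type D_6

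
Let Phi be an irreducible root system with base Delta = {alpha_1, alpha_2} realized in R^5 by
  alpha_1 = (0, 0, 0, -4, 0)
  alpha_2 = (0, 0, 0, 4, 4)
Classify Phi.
Compute the Cartan integers a_ij = 2(alpha_i, alpha_j)/(alpha_j, alpha_j); the resulting 2x2 Cartan matrix is
[[2, -1], [-2, 2]].
The roots have two lengths (squared-length ratio 2:1); the short ones are alpha_{1}. The associated Dynkin diagram is a chain of 2 nodes with a double edge at one end; the terminal node there is the unique short simple root (B_2), so the type is B_2 (the algebra so(5)).

type B_2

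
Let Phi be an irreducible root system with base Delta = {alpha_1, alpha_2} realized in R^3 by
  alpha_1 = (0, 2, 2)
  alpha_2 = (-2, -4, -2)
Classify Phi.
type G_2

Compute the Cartan integers a_ij = 2(alpha_i, alpha_j)/(alpha_j, alpha_j); the resulting 2x2 Cartan matrix is
[[2, -1], [-3, 2]].
The roots have two lengths (squared-length ratio 3:1); the short ones are alpha_{1}. The associated Dynkin diagram is two nodes joined by a triple edge (G_2), so the type is G_2.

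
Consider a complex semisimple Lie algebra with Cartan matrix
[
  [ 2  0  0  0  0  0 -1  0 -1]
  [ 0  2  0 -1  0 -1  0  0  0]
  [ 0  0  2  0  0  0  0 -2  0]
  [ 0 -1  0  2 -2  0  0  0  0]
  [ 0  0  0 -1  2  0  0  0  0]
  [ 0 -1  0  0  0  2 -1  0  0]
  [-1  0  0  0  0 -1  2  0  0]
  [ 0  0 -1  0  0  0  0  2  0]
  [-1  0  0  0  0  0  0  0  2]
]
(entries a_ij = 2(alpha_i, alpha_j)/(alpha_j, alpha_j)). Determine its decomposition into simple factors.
type B_2 + type B_7

The diagram associated to this matrix has two connected components: the simple roots {alpha_3, alpha_8} form a chain of 2 nodes with a double edge at one end; the terminal node there is the unique short simple root (B_2), and {alpha_1, alpha_2, alpha_4, alpha_5, alpha_6, alpha_7, alpha_9} form a chain of 7 nodes with a double edge at one end; the terminal node there is the unique short simple root (B_7). A semisimple Lie algebra decomposes uniquely as the direct sum of simple ideals, one per connected component of its Dynkin diagram, so g ≅ B_2 ⊕ B_7 (dimension 10 + 105 = 115).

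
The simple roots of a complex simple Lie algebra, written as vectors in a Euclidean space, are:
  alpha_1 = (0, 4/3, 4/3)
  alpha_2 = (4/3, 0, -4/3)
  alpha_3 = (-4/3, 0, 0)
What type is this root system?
B_3 (so(7))

Compute the Cartan integers a_ij = 2(alpha_i, alpha_j)/(alpha_j, alpha_j); the resulting 3x3 Cartan matrix is
[[2, -1, 0], [-1, 2, -2], [0, -1, 2]].
The roots have two lengths (squared-length ratio 2:1); the short ones are alpha_{3}. The associated Dynkin diagram is a chain of 3 nodes with a double edge at one end; the terminal node there is the unique short simple root (B_3), so the type is B_3 (the algebra so(7)).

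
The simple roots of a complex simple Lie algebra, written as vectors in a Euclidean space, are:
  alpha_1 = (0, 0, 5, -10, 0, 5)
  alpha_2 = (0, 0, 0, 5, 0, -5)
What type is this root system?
G_2

Compute the Cartan integers a_ij = 2(alpha_i, alpha_j)/(alpha_j, alpha_j); the resulting 2x2 Cartan matrix is
[[2, -3], [-1, 2]].
The roots have two lengths (squared-length ratio 3:1); the short ones are alpha_{2}. The associated Dynkin diagram is two nodes joined by a triple edge (G_2), so the type is G_2.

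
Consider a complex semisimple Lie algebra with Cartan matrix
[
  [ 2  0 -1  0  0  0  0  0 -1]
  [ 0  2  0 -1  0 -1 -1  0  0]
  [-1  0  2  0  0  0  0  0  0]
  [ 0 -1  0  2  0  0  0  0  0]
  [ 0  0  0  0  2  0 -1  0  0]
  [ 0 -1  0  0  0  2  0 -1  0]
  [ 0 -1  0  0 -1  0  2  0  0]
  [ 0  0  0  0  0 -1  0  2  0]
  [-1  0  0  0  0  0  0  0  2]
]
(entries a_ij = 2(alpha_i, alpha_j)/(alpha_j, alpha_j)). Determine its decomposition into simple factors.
type A_3 + type E_6

The diagram associated to this matrix has two connected components: the simple roots {alpha_1, alpha_3, alpha_9} form a chain of 3 nodes with single edges (A_3), and {alpha_2, alpha_4, alpha_5, alpha_6, alpha_7, alpha_8} form a chain of 5 nodes with one extra node attached to the third node from one end (E_6). A semisimple Lie algebra decomposes uniquely as the direct sum of simple ideals, one per connected component of its Dynkin diagram, so g ≅ A_3 ⊕ E_6 (dimension 15 + 78 = 93).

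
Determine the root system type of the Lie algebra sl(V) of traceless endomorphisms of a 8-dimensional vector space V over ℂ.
type A_7

This is sl(8), which has dimension 8^2 - 1 = 63 and rank 8 - 1 = 7 (a Cartan subalgebra is the diagonal traceless matrices). In the classification of classical Lie algebras, the special linear algebra sl(n+1) has type A_n; here n = 7, so the Dynkin diagram is a chain of 7 nodes with single edges (A_7). Hence the type is A_7.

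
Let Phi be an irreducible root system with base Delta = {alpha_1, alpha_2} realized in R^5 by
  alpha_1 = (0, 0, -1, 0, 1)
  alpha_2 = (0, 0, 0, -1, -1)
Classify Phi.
A_2 (sl(3))

Compute the Cartan integers a_ij = 2(alpha_i, alpha_j)/(alpha_j, alpha_j); the resulting 2x2 Cartan matrix is
[[2, -1], [-1, 2]].
All simple roots have the same length, so the diagram is simply laced. The associated Dynkin diagram is a chain of 2 nodes with single edges (A_2), so the type is A_2 (the algebra sl(3)).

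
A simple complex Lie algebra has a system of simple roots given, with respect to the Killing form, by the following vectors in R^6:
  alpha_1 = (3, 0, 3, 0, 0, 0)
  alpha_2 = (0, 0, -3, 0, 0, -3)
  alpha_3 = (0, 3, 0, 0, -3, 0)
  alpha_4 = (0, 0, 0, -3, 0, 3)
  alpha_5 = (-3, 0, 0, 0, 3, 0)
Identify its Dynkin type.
A5

Compute the Cartan integers a_ij = 2(alpha_i, alpha_j)/(alpha_j, alpha_j); the resulting 5x5 Cartan matrix is
[[2, -1, 0, 0, -1], [-1, 2, 0, -1, 0], [0, 0, 2, 0, -1], [0, -1, 0, 2, 0], [-1, 0, -1, 0, 2]].
All simple roots have the same length, so the diagram is simply laced. The associated Dynkin diagram is a chain of 5 nodes with single edges (A_5), so the type is A_5 (the algebra sl(6)).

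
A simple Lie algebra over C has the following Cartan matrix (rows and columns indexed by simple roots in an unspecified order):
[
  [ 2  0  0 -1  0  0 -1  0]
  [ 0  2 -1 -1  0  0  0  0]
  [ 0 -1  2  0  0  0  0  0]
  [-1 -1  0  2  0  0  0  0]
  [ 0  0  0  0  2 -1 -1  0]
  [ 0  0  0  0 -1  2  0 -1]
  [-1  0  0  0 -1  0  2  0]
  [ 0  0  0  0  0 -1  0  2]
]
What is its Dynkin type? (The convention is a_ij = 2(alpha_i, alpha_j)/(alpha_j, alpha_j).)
A8

The matrix has rank 8 with 2's on the diagonal. Reading the off-diagonal entries as Dynkin edges (a single edge where a_ij = a_ji = -1; a double or triple edge where a_ij * a_ji = 2 or 3), the diagram is a chain of 8 nodes with single edges (A_8). One simple-root ordering that puts it in standard form is (alpha_3, alpha_2, alpha_4, alpha_1, alpha_7, alpha_5, alpha_6, alpha_8). So the algebra is type A_8, i.e. sl(9).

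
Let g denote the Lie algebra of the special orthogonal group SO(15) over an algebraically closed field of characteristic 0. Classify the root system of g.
This is so(15) with 15 odd, which has dimension 15(15-1)/2 = 105 and rank (15-1)/2 = 7. In the classification of classical Lie algebras, the orthogonal algebra so(2n+1) in an odd number of variables has type B_n; here n = 7, so the Dynkin diagram is a chain of 7 nodes with a double edge at one end; the terminal node there is the unique short simple root (B_7). Hence the type is B_7.

B_7 (so(15))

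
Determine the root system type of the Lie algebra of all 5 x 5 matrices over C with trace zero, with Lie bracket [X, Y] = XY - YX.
type A_4

This is sl(5), which has dimension 5^2 - 1 = 24 and rank 5 - 1 = 4 (a Cartan subalgebra is the diagonal traceless matrices). In the classification of classical Lie algebras, the special linear algebra sl(n+1) has type A_n; here n = 4, so the Dynkin diagram is a chain of 4 nodes with single edges (A_4). Hence the type is A_4.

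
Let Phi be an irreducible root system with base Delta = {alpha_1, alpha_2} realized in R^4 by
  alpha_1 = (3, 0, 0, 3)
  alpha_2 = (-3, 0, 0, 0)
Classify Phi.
B2

Compute the Cartan integers a_ij = 2(alpha_i, alpha_j)/(alpha_j, alpha_j); the resulting 2x2 Cartan matrix is
[[2, -2], [-1, 2]].
The roots have two lengths (squared-length ratio 2:1); the short ones are alpha_{2}. The associated Dynkin diagram is a chain of 2 nodes with a double edge at one end; the terminal node there is the unique short simple root (B_2), so the type is B_2 (the algebra so(5)).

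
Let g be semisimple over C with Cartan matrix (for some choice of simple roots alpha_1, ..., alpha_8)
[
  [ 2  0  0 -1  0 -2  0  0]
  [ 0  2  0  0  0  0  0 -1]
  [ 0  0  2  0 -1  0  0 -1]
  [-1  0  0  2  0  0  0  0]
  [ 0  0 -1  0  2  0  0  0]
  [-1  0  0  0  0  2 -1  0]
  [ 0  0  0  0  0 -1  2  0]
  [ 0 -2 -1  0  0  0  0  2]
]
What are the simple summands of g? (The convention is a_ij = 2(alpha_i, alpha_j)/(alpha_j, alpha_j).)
B_4 + F_4

The diagram associated to this matrix has two connected components: the simple roots {alpha_2, alpha_3, alpha_5, alpha_8} form a chain of 4 nodes with a double edge at one end; the terminal node there is the unique short simple root (B_4), and {alpha_1, alpha_4, alpha_6, alpha_7} form a chain of 4 nodes with a double edge between the middle two (F_4). A semisimple Lie algebra decomposes uniquely as the direct sum of simple ideals, one per connected component of its Dynkin diagram, so g ≅ B_4 ⊕ F_4 (dimension 36 + 52 = 88).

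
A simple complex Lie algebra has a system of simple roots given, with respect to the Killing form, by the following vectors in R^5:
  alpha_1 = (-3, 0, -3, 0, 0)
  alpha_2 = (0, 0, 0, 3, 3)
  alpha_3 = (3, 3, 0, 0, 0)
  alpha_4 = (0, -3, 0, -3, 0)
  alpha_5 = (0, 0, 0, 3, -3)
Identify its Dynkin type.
Compute the Cartan integers a_ij = 2(alpha_i, alpha_j)/(alpha_j, alpha_j); the resulting 5x5 Cartan matrix is
[[2, 0, -1, 0, 0], [0, 2, 0, -1, 0], [-1, 0, 2, -1, 0], [0, -1, -1, 2, -1], [0, 0, 0, -1, 2]].
All simple roots have the same length, so the diagram is simply laced. The associated Dynkin diagram is a chain of 3 nodes with a fork of two nodes at one end (D_5), so the type is D_5 (the algebra so(10)).

D_5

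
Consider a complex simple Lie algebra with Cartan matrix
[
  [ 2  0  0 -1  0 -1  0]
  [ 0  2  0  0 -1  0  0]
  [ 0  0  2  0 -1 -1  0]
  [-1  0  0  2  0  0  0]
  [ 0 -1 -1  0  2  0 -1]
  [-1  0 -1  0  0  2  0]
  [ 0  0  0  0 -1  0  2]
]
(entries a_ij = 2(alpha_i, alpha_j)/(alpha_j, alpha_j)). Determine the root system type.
type D_7

The matrix has rank 7 with 2's on the diagonal. Reading the off-diagonal entries as Dynkin edges (a single edge where a_ij = a_ji = -1; a double or triple edge where a_ij * a_ji = 2 or 3), the diagram is a chain of 5 nodes with a fork of two nodes at one end (D_7). One simple-root ordering that puts it in standard form is (alpha_4, alpha_1, alpha_6, alpha_3, alpha_5, alpha_2, alpha_7). So the algebra is type D_7, i.e. so(14).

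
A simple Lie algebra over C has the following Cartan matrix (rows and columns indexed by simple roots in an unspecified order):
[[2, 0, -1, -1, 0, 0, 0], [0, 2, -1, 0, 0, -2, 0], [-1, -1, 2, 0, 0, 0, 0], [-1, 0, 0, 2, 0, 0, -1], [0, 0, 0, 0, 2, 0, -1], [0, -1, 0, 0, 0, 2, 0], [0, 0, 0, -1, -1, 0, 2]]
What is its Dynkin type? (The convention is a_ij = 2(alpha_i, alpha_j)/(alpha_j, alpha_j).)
B_7 (so(15))

The matrix has rank 7 with 2's on the diagonal. Reading the off-diagonal entries as Dynkin edges (a single edge where a_ij = a_ji = -1; a double or triple edge where a_ij * a_ji = 2 or 3), the diagram is a chain of 7 nodes with a double edge at one end; the terminal node there is the unique short simple root (B_7). One simple-root ordering that puts it in standard form is (alpha_5, alpha_7, alpha_4, alpha_1, alpha_3, alpha_2, alpha_6). So the algebra is type B_7, i.e. so(15).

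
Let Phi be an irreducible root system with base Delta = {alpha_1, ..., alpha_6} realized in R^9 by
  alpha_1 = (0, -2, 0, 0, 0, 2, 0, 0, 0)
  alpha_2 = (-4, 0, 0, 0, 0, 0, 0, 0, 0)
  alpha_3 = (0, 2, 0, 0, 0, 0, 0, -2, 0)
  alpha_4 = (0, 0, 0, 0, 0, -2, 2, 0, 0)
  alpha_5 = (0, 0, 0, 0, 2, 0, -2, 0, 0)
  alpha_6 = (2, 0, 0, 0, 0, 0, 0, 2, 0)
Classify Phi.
C6

Compute the Cartan integers a_ij = 2(alpha_i, alpha_j)/(alpha_j, alpha_j); the resulting 6x6 Cartan matrix is
[[2, 0, -1, -1, 0, 0], [0, 2, 0, 0, 0, -2], [-1, 0, 2, 0, 0, -1], [-1, 0, 0, 2, -1, 0], [0, 0, 0, -1, 2, 0], [0, -1, -1, 0, 0, 2]].
The roots have two lengths (squared-length ratio 2:1); the short ones are alpha_{1,3,4,5,6}. The associated Dynkin diagram is a chain of 6 nodes with a double edge at one end; the terminal node there is the unique long simple root (C_6), so the type is C_6 (the algebra sp(12)).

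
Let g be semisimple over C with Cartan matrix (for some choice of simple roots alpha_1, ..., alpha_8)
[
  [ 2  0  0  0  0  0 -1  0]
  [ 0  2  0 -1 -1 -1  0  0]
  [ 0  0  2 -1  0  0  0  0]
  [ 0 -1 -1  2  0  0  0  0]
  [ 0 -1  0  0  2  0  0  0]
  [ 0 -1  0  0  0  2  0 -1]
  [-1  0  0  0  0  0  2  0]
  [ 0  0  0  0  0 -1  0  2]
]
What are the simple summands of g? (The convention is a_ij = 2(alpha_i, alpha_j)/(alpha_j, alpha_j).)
The diagram associated to this matrix has two connected components: the simple roots {alpha_1, alpha_7} form a chain of 2 nodes with single edges (A_2), and {alpha_2, alpha_3, alpha_4, alpha_5, alpha_6, alpha_8} form a chain of 5 nodes with one extra node attached to the third node from one end (E_6). A semisimple Lie algebra decomposes uniquely as the direct sum of simple ideals, one per connected component of its Dynkin diagram, so g ≅ A_2 ⊕ E_6 (dimension 8 + 78 = 86).

type A_2 ⊕ type E_6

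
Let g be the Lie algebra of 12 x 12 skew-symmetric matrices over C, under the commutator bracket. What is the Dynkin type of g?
This is so(12) with 12 even, which has dimension 12(12-1)/2 = 66 and rank 12/2 = 6. In the classification of classical Lie algebras, the orthogonal algebra so(2n) in an even number of variables has type D_n; here n = 6, so the Dynkin diagram is a chain of 4 nodes with a fork of two nodes at one end (D_6). Hence the type is D_6.

D6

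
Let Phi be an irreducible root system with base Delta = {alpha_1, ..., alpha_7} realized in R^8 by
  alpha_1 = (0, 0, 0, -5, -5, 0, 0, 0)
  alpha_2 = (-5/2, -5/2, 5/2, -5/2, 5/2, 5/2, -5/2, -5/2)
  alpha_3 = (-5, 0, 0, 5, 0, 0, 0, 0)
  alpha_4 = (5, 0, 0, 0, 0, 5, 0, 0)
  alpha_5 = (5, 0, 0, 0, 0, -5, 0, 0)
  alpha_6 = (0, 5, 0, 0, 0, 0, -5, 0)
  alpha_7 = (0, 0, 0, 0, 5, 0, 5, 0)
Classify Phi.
Compute the Cartan integers a_ij = 2(alpha_i, alpha_j)/(alpha_j, alpha_j); the resulting 7x7 Cartan matrix is
[[2, 0, -1, 0, 0, 0, -1], [0, 2, 0, 0, -1, 0, 0], [-1, 0, 2, -1, -1, 0, 0], [0, 0, -1, 2, 0, 0, 0], [0, -1, -1, 0, 2, 0, 0], [0, 0, 0, 0, 0, 2, -1], [-1, 0, 0, 0, 0, -1, 2]].
All simple roots have the same length, so the diagram is simply laced. The associated Dynkin diagram is a chain of 6 nodes with one extra node attached to the third node from one end (E_7), so the type is E_7.

E7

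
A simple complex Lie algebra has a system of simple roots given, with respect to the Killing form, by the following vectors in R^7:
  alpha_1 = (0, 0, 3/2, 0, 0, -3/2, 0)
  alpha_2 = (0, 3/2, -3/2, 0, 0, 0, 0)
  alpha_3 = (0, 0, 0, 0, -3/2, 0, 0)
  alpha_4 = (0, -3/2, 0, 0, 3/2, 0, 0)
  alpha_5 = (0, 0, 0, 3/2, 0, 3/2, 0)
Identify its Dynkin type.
type B_5

Compute the Cartan integers a_ij = 2(alpha_i, alpha_j)/(alpha_j, alpha_j); the resulting 5x5 Cartan matrix is
[[2, -1, 0, 0, -1], [-1, 2, 0, -1, 0], [0, 0, 2, -1, 0], [0, -1, -2, 2, 0], [-1, 0, 0, 0, 2]].
The roots have two lengths (squared-length ratio 2:1); the short ones are alpha_{3}. The associated Dynkin diagram is a chain of 5 nodes with a double edge at one end; the terminal node there is the unique short simple root (B_5), so the type is B_5 (the algebra so(11)).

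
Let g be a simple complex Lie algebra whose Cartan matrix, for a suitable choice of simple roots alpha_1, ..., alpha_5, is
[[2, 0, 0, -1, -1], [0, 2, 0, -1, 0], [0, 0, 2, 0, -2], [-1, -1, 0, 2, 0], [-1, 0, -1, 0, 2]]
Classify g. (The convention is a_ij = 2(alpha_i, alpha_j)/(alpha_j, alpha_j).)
The matrix has rank 5 with 2's on the diagonal. Reading the off-diagonal entries as Dynkin edges (a single edge where a_ij = a_ji = -1; a double or triple edge where a_ij * a_ji = 2 or 3), the diagram is a chain of 5 nodes with a double edge at one end; the terminal node there is the unique long simple root (C_5). One simple-root ordering that puts it in standard form is (alpha_2, alpha_4, alpha_1, alpha_5, alpha_3). So the algebra is type C_5, i.e. sp(10).

C_5 (sp(10))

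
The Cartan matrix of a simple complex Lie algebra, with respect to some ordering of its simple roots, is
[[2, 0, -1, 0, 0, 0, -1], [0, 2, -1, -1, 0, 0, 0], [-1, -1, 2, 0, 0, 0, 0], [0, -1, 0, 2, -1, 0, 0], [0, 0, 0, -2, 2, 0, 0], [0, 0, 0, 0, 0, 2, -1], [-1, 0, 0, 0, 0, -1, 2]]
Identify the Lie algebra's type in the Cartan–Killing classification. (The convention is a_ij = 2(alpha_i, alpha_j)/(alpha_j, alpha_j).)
C7

The matrix has rank 7 with 2's on the diagonal. Reading the off-diagonal entries as Dynkin edges (a single edge where a_ij = a_ji = -1; a double or triple edge where a_ij * a_ji = 2 or 3), the diagram is a chain of 7 nodes with a double edge at one end; the terminal node there is the unique long simple root (C_7). One simple-root ordering that puts it in standard form is (alpha_6, alpha_7, alpha_1, alpha_3, alpha_2, alpha_4, alpha_5). So the algebra is type C_7, i.e. sp(14).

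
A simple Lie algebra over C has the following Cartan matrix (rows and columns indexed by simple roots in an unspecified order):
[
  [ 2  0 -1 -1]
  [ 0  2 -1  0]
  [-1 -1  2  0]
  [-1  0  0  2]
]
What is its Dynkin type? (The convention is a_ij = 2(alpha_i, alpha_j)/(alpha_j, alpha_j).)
A4

The matrix has rank 4 with 2's on the diagonal. Reading the off-diagonal entries as Dynkin edges (a single edge where a_ij = a_ji = -1; a double or triple edge where a_ij * a_ji = 2 or 3), the diagram is a chain of 4 nodes with single edges (A_4). One simple-root ordering that puts it in standard form is (alpha_2, alpha_3, alpha_1, alpha_4). So the algebra is type A_4, i.e. sl(5).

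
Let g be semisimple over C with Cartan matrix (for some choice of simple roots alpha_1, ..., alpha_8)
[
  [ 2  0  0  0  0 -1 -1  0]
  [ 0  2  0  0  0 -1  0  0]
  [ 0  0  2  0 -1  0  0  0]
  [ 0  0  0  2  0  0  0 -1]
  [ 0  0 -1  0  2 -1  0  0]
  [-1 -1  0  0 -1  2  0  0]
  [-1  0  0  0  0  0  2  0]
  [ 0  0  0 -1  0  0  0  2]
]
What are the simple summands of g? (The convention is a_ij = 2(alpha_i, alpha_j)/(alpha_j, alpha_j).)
A_2 + E_6

The diagram associated to this matrix has two connected components: the simple roots {alpha_4, alpha_8} form a chain of 2 nodes with single edges (A_2), and {alpha_1, alpha_2, alpha_3, alpha_5, alpha_6, alpha_7} form a chain of 5 nodes with one extra node attached to the third node from one end (E_6). A semisimple Lie algebra decomposes uniquely as the direct sum of simple ideals, one per connected component of its Dynkin diagram, so g ≅ A_2 ⊕ E_6 (dimension 8 + 78 = 86).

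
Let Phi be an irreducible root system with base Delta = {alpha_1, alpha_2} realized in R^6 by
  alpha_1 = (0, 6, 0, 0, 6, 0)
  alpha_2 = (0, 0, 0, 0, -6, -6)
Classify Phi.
Compute the Cartan integers a_ij = 2(alpha_i, alpha_j)/(alpha_j, alpha_j); the resulting 2x2 Cartan matrix is
[[2, -1], [-1, 2]].
All simple roots have the same length, so the diagram is simply laced. The associated Dynkin diagram is a chain of 2 nodes with single edges (A_2), so the type is A_2 (the algebra sl(3)).

type A_2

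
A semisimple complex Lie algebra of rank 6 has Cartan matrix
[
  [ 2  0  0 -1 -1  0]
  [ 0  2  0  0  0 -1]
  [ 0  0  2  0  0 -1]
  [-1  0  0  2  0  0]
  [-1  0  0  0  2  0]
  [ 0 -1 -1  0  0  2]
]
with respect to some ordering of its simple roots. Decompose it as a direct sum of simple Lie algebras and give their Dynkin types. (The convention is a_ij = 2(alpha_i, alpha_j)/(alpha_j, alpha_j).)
The diagram associated to this matrix has two connected components: the simple roots {alpha_2, alpha_3, alpha_6} form a chain of 3 nodes with single edges (A_3), and {alpha_1, alpha_4, alpha_5} form a chain of 3 nodes with single edges (A_3). A semisimple Lie algebra decomposes uniquely as the direct sum of simple ideals, one per connected component of its Dynkin diagram, so g ≅ A_3 ⊕ A_3 (dimension 15 + 15 = 30).

A_3 + A_3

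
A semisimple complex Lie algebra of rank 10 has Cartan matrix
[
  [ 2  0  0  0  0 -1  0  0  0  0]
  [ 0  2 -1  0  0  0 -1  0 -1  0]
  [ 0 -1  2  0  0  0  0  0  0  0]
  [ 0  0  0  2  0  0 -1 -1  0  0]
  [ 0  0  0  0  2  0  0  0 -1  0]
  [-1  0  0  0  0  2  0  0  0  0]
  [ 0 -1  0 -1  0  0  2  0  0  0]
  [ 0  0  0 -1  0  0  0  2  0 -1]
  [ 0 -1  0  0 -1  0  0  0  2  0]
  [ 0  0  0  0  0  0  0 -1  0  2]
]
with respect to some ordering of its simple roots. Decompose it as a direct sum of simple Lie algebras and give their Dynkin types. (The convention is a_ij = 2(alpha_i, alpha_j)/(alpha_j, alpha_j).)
The diagram associated to this matrix has two connected components: the simple roots {alpha_1, alpha_6} form a chain of 2 nodes with single edges (A_2), and {alpha_2, alpha_3, alpha_4, alpha_5, alpha_7, alpha_8, alpha_9, alpha_10} form a chain of 7 nodes with one extra node attached to the third node from one end (E_8). A semisimple Lie algebra decomposes uniquely as the direct sum of simple ideals, one per connected component of its Dynkin diagram, so g ≅ A_2 ⊕ E_8 (dimension 8 + 248 = 256).

type A_2 + type E_8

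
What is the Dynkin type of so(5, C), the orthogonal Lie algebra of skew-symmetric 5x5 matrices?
B2

This is so(5) with 5 odd, which has dimension 5(5-1)/2 = 10 and rank (5-1)/2 = 2. In the classification of classical Lie algebras, the orthogonal algebra so(2n+1) in an odd number of variables has type B_n; here n = 2, so the Dynkin diagram is a chain of 2 nodes with a double edge at one end; the terminal node there is the unique short simple root (B_2). Hence the type is B_2.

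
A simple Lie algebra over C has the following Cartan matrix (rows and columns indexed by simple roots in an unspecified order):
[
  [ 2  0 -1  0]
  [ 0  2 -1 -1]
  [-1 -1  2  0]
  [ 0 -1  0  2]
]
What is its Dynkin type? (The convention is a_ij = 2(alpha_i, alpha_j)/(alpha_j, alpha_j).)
The matrix has rank 4 with 2's on the diagonal. Reading the off-diagonal entries as Dynkin edges (a single edge where a_ij = a_ji = -1; a double or triple edge where a_ij * a_ji = 2 or 3), the diagram is a chain of 4 nodes with single edges (A_4). One simple-root ordering that puts it in standard form is (alpha_4, alpha_2, alpha_3, alpha_1). So the algebra is type A_4, i.e. sl(5).

A_4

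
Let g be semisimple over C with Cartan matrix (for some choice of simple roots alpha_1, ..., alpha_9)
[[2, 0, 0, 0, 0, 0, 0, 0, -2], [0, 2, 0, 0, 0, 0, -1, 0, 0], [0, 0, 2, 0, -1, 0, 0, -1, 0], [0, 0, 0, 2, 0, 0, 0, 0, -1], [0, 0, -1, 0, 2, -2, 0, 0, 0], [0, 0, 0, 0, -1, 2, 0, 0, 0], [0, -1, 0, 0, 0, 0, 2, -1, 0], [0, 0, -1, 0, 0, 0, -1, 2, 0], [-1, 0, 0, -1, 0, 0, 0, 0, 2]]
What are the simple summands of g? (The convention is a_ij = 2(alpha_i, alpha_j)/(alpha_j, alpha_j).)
B_6 + C_3

The diagram associated to this matrix has two connected components: the simple roots {alpha_2, alpha_3, alpha_5, alpha_6, alpha_7, alpha_8} form a chain of 6 nodes with a double edge at one end; the terminal node there is the unique short simple root (B_6), and {alpha_1, alpha_4, alpha_9} form a chain of 3 nodes with a double edge at one end; the terminal node there is the unique long simple root (C_3). A semisimple Lie algebra decomposes uniquely as the direct sum of simple ideals, one per connected component of its Dynkin diagram, so g ≅ B_6 ⊕ C_3 (dimension 78 + 21 = 99).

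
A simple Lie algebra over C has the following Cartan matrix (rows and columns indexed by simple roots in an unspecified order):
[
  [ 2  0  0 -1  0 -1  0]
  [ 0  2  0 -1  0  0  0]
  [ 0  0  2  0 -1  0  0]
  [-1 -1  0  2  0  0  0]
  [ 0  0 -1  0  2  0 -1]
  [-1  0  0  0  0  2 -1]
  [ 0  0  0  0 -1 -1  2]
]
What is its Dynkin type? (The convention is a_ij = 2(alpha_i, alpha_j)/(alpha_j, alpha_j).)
The matrix has rank 7 with 2's on the diagonal. Reading the off-diagonal entries as Dynkin edges (a single edge where a_ij = a_ji = -1; a double or triple edge where a_ij * a_ji = 2 or 3), the diagram is a chain of 7 nodes with single edges (A_7). One simple-root ordering that puts it in standard form is (alpha_2, alpha_4, alpha_1, alpha_6, alpha_7, alpha_5, alpha_3). So the algebra is type A_7, i.e. sl(8).

A_7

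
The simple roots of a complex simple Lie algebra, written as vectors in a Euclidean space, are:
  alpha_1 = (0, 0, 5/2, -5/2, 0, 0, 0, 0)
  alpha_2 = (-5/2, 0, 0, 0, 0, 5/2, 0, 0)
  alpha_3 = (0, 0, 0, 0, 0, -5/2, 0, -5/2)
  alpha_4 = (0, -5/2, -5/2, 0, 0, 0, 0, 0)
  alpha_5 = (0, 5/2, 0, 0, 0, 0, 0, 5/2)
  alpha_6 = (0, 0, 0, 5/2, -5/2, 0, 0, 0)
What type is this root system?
A_6 (sl(7))

Compute the Cartan integers a_ij = 2(alpha_i, alpha_j)/(alpha_j, alpha_j); the resulting 6x6 Cartan matrix is
[[2, 0, 0, -1, 0, -1], [0, 2, -1, 0, 0, 0], [0, -1, 2, 0, -1, 0], [-1, 0, 0, 2, -1, 0], [0, 0, -1, -1, 2, 0], [-1, 0, 0, 0, 0, 2]].
All simple roots have the same length, so the diagram is simply laced. The associated Dynkin diagram is a chain of 6 nodes with single edges (A_6), so the type is A_6 (the algebra sl(7)).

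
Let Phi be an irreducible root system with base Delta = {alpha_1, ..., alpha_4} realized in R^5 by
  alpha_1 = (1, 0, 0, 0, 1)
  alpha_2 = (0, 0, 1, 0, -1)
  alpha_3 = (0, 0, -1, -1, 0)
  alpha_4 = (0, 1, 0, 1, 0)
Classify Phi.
A_4 (sl(5))

Compute the Cartan integers a_ij = 2(alpha_i, alpha_j)/(alpha_j, alpha_j); the resulting 4x4 Cartan matrix is
[[2, -1, 0, 0], [-1, 2, -1, 0], [0, -1, 2, -1], [0, 0, -1, 2]].
All simple roots have the same length, so the diagram is simply laced. The associated Dynkin diagram is a chain of 4 nodes with single edges (A_4), so the type is A_4 (the algebra sl(5)).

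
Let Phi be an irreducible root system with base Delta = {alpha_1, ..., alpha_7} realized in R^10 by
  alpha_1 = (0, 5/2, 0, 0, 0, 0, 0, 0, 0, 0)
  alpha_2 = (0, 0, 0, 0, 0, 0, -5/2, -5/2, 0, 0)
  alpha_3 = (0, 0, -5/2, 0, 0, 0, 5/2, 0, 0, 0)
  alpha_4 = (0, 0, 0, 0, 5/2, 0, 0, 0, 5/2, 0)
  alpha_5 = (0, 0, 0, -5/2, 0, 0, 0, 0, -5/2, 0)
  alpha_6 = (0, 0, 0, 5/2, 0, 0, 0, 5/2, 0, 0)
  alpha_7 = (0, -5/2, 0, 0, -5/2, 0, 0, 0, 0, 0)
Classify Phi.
B_7

Compute the Cartan integers a_ij = 2(alpha_i, alpha_j)/(alpha_j, alpha_j); the resulting 7x7 Cartan matrix is
[[2, 0, 0, 0, 0, 0, -1], [0, 2, -1, 0, 0, -1, 0], [0, -1, 2, 0, 0, 0, 0], [0, 0, 0, 2, -1, 0, -1], [0, 0, 0, -1, 2, -1, 0], [0, -1, 0, 0, -1, 2, 0], [-2, 0, 0, -1, 0, 0, 2]].
The roots have two lengths (squared-length ratio 2:1); the short ones are alpha_{1}. The associated Dynkin diagram is a chain of 7 nodes with a double edge at one end; the terminal node there is the unique short simple root (B_7), so the type is B_7 (the algebra so(15)).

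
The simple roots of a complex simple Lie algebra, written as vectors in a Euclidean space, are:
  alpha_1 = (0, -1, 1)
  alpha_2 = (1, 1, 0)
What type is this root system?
Compute the Cartan integers a_ij = 2(alpha_i, alpha_j)/(alpha_j, alpha_j); the resulting 2x2 Cartan matrix is
[[2, -1], [-1, 2]].
All simple roots have the same length, so the diagram is simply laced. The associated Dynkin diagram is a chain of 2 nodes with single edges (A_2), so the type is A_2 (the algebra sl(3)).

type A_2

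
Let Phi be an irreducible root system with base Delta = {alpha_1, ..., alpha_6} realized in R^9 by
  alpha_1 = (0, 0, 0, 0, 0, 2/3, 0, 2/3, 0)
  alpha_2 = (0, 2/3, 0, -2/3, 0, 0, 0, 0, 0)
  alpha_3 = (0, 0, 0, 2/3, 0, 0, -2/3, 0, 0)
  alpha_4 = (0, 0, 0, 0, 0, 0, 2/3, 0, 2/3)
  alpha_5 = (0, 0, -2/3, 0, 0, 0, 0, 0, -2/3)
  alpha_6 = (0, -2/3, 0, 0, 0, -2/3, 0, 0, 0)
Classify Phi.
Compute the Cartan integers a_ij = 2(alpha_i, alpha_j)/(alpha_j, alpha_j); the resulting 6x6 Cartan matrix is
[[2, 0, 0, 0, 0, -1], [0, 2, -1, 0, 0, -1], [0, -1, 2, -1, 0, 0], [0, 0, -1, 2, -1, 0], [0, 0, 0, -1, 2, 0], [-1, -1, 0, 0, 0, 2]].
All simple roots have the same length, so the diagram is simply laced. The associated Dynkin diagram is a chain of 6 nodes with single edges (A_6), so the type is A_6 (the algebra sl(7)).

A_6 (sl(7))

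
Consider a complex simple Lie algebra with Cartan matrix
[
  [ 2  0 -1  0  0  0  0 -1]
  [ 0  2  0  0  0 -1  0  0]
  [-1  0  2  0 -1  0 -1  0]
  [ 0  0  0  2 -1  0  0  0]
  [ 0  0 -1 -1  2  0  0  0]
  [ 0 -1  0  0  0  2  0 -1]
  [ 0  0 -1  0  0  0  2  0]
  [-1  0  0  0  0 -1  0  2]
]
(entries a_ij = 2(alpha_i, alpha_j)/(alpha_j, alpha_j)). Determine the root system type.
type E_8

The matrix has rank 8 with 2's on the diagonal. Reading the off-diagonal entries as Dynkin edges (a single edge where a_ij = a_ji = -1; a double or triple edge where a_ij * a_ji = 2 or 3), the diagram is a chain of 7 nodes with one extra node attached to the third node from one end (E_8). One simple-root ordering that puts it in standard form is (alpha_4, alpha_7, alpha_5, alpha_3, alpha_1, alpha_8, alpha_6, alpha_2). So the algebra is type E_8.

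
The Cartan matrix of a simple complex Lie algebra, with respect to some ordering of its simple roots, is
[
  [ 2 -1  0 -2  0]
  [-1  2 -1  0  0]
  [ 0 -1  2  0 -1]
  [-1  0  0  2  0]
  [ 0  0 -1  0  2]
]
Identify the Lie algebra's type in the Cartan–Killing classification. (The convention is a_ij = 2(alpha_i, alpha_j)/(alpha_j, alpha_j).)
The matrix has rank 5 with 2's on the diagonal. Reading the off-diagonal entries as Dynkin edges (a single edge where a_ij = a_ji = -1; a double or triple edge where a_ij * a_ji = 2 or 3), the diagram is a chain of 5 nodes with a double edge at one end; the terminal node there is the unique short simple root (B_5). One simple-root ordering that puts it in standard form is (alpha_5, alpha_3, alpha_2, alpha_1, alpha_4). So the algebra is type B_5, i.e. so(11).

B5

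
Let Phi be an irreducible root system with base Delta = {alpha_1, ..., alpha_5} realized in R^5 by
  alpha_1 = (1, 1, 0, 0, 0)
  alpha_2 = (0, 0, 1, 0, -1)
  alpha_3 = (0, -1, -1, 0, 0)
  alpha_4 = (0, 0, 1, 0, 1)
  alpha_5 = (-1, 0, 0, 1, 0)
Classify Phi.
D5

Compute the Cartan integers a_ij = 2(alpha_i, alpha_j)/(alpha_j, alpha_j); the resulting 5x5 Cartan matrix is
[[2, 0, -1, 0, -1], [0, 2, -1, 0, 0], [-1, -1, 2, -1, 0], [0, 0, -1, 2, 0], [-1, 0, 0, 0, 2]].
All simple roots have the same length, so the diagram is simply laced. The associated Dynkin diagram is a chain of 3 nodes with a fork of two nodes at one end (D_5), so the type is D_5 (the algebra so(10)).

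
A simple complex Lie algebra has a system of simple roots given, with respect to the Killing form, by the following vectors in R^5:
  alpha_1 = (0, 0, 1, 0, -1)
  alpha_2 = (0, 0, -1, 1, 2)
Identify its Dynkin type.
type G_2

Compute the Cartan integers a_ij = 2(alpha_i, alpha_j)/(alpha_j, alpha_j); the resulting 2x2 Cartan matrix is
[[2, -1], [-3, 2]].
The roots have two lengths (squared-length ratio 3:1); the short ones are alpha_{1}. The associated Dynkin diagram is two nodes joined by a triple edge (G_2), so the type is G_2.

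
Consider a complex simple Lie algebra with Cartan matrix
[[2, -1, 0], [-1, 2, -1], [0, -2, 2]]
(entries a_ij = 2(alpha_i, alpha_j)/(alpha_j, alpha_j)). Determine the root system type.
type C_3

The matrix has rank 3 with 2's on the diagonal. Reading the off-diagonal entries as Dynkin edges (a single edge where a_ij = a_ji = -1; a double or triple edge where a_ij * a_ji = 2 or 3), the diagram is a chain of 3 nodes with a double edge at one end; the terminal node there is the unique long simple root (C_3). One simple-root ordering that puts it in standard form is (alpha_1, alpha_2, alpha_3). So the algebra is type C_3, i.e. sp(6).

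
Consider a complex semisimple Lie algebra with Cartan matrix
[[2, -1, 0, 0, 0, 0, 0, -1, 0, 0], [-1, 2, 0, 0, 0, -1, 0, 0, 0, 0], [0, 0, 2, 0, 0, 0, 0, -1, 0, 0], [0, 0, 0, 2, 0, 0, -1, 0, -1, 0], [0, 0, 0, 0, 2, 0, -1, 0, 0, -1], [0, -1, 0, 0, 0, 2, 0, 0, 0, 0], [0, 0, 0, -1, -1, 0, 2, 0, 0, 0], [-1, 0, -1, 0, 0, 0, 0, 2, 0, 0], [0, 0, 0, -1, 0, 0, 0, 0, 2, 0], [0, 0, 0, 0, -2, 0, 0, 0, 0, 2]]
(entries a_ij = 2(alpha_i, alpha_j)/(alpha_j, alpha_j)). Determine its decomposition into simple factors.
A_5 + C_5

The diagram associated to this matrix has two connected components: the simple roots {alpha_1, alpha_2, alpha_3, alpha_6, alpha_8} form a chain of 5 nodes with single edges (A_5), and {alpha_4, alpha_5, alpha_7, alpha_9, alpha_10} form a chain of 5 nodes with a double edge at one end; the terminal node there is the unique long simple root (C_5). A semisimple Lie algebra decomposes uniquely as the direct sum of simple ideals, one per connected component of its Dynkin diagram, so g ≅ A_5 ⊕ C_5 (dimension 35 + 55 = 90).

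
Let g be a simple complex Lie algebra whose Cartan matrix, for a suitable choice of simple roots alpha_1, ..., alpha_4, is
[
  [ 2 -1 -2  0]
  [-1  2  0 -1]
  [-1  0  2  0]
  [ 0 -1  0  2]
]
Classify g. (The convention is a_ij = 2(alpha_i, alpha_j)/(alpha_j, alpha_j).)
B4

The matrix has rank 4 with 2's on the diagonal. Reading the off-diagonal entries as Dynkin edges (a single edge where a_ij = a_ji = -1; a double or triple edge where a_ij * a_ji = 2 or 3), the diagram is a chain of 4 nodes with a double edge at one end; the terminal node there is the unique short simple root (B_4). One simple-root ordering that puts it in standard form is (alpha_4, alpha_2, alpha_1, alpha_3). So the algebra is type B_4, i.e. so(9).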